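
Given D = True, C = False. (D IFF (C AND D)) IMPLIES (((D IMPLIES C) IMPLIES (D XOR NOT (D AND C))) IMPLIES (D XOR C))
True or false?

True

Substituting D=True, C=False:
C AND D = False AND True = False
D IFF (C AND D) = True IFF False = False
D IMPLIES C = True IMPLIES False = False
D AND C = True AND False = False
NOT (D AND C) = NOT False = True
D XOR NOT (D AND C) = True XOR True = False
(D IMPLIES C) IMPLIES (D XOR NOT (D AND C)) = False IMPLIES False = True
D XOR C = True XOR False = True
((D IMPLIES C) IMPLIES (D XOR NOT (D AND C))) IMPLIES (D XOR C) = True IMPLIES True = True
(D IFF (C AND D)) IMPLIES (((D IMPLIES C) IMPLIES (D XOR NOT (D AND C))) IMPLIES (D XOR C)) = False IMPLIES True = True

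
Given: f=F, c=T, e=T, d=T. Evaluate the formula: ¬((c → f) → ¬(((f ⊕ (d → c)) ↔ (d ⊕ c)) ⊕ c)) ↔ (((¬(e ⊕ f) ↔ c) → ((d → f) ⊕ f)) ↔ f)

T

c → f = T → F = F
d → c = T → T = T
f ⊕ (d → c) = F ⊕ T = T
d ⊕ c = T ⊕ T = F
(f ⊕ (d → c)) ↔ (d ⊕ c) = T ↔ F = F
((f ⊕ (d → c)) ↔ (d ⊕ c)) ⊕ c = F ⊕ T = T
¬(((f ⊕ (d → c)) ↔ (d ⊕ c)) ⊕ c) = ¬T = F
(c → f) → ¬(((f ⊕ (d → c)) ↔ (d ⊕ c)) ⊕ c) = F → F = T
¬((c → f) → ¬(((f ⊕ (d → c)) ↔ (d ⊕ c)) ⊕ c)) = ¬T = F
e ⊕ f = T ⊕ F = T
¬(e ⊕ f) = ¬T = F
¬(e ⊕ f) ↔ c = F ↔ T = F
d → f = T → F = F
(d → f) ⊕ f = F ⊕ F = F
(¬(e ⊕ f) ↔ c) → ((d → f) ⊕ f) = F → F = T
((¬(e ⊕ f) ↔ c) → ((d → f) ⊕ f)) ↔ f = T ↔ F = F
¬((c → f) → ¬(((f ⊕ (d → c)) ↔ (d ⊕ c)) ⊕ c)) ↔ (((¬(e ⊕ f) ↔ c) → ((d → f) ⊕ f)) ↔ f) = F ↔ F = T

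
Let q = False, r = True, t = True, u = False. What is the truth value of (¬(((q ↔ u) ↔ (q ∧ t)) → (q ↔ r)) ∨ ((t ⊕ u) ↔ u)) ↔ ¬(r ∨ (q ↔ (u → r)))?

Substituting q=False, r=True, t=True, u=False:
q ↔ u = False ↔ False = True
q ∧ t = False ∧ True = False
(q ↔ u) ↔ (q ∧ t) = True ↔ False = False
q ↔ r = False ↔ True = False
((q ↔ u) ↔ (q ∧ t)) → (q ↔ r) = False → False = True
¬(((q ↔ u) ↔ (q ∧ t)) → (q ↔ r)) = ¬True = False
t ⊕ u = True ⊕ False = True
(t ⊕ u) ↔ u = True ↔ False = False
¬(((q ↔ u) ↔ (q ∧ t)) → (q ↔ r)) ∨ ((t ⊕ u) ↔ u) = False ∨ False = False
u → r = False → True = True
q ↔ (u → r) = False ↔ True = False
r ∨ (q ↔ (u → r)) = True ∨ False = True
¬(r ∨ (q ↔ (u → r))) = ¬True = False
(¬(((q ↔ u) ↔ (q ∧ t)) → (q ↔ r)) ∨ ((t ⊕ u) ↔ u)) ↔ ¬(r ∨ (q ↔ (u → r))) = False ↔ False = True

True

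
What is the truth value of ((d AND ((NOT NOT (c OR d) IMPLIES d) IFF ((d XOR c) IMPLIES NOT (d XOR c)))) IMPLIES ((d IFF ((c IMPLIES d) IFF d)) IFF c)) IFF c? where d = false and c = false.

false

c OR d = false OR false = false
NOT (c OR d) = NOT false = true
NOT NOT (c OR d) = NOT true = false
NOT NOT (c OR d) IMPLIES d = false IMPLIES false = true
d XOR c = false XOR false = false
d XOR c = false XOR false = false
NOT (d XOR c) = NOT false = true
(d XOR c) IMPLIES NOT (d XOR c) = false IMPLIES true = true
(NOT NOT (c OR d) IMPLIES d) IFF ((d XOR c) IMPLIES NOT (d XOR c)) = true IFF true = true
d AND ((NOT NOT (c OR d) IMPLIES d) IFF ((d XOR c) IMPLIES NOT (d XOR c))) = false AND true = false
c IMPLIES d = false IMPLIES false = true
(c IMPLIES d) IFF d = true IFF false = false
d IFF ((c IMPLIES d) IFF d) = false IFF false = true
(d IFF ((c IMPLIES d) IFF d)) IFF c = true IFF false = false
(d AND ((NOT NOT (c OR d) IMPLIES d) IFF ((d XOR c) IMPLIES NOT (d XOR c)))) IMPLIES ((d IFF ((c IMPLIES d) IFF d)) IFF c) = false IMPLIES false = true
((d AND ((NOT NOT (c OR d) IMPLIES d) IFF ((d XOR c) IMPLIES NOT (d XOR c)))) IMPLIES ((d IFF ((c IMPLIES d) IFF d)) IFF c)) IFF c = true IFF false = false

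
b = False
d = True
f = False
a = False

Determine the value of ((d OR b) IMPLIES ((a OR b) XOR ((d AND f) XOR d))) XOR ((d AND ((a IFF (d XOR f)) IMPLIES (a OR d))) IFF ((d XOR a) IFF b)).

True

Substituting b=False, d=True, f=False, a=False:
d OR b = True OR False = True
a OR b = False OR False = False
d AND f = True AND False = False
(d AND f) XOR d = False XOR True = True
(a OR b) XOR ((d AND f) XOR d) = False XOR True = True
(d OR b) IMPLIES ((a OR b) XOR ((d AND f) XOR d)) = True IMPLIES True = True
d XOR f = True XOR False = True
a IFF (d XOR f) = False IFF True = False
a OR d = False OR True = True
(a IFF (d XOR f)) IMPLIES (a OR d) = False IMPLIES True = True
d AND ((a IFF (d XOR f)) IMPLIES (a OR d)) = True AND True = True
d XOR a = True XOR False = True
(d XOR a) IFF b = True IFF False = False
(d AND ((a IFF (d XOR f)) IMPLIES (a OR d))) IFF ((d XOR a) IFF b) = True IFF False = False
((d OR b) IMPLIES ((a OR b) XOR ((d AND f) XOR d))) XOR ((d AND ((a IFF (d XOR f)) IMPLIES (a OR d))) IFF ((d XOR a) IFF b)) = True XOR False = True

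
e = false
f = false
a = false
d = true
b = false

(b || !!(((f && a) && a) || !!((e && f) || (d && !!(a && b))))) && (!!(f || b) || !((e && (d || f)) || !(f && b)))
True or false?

false

Substituting e=false, f=false, a=false, d=true, b=false:
f && a = false && false = false
(f && a) && a = false && false = false
e && f = false && false = false
a && b = false && false = false
!(a && b) = !false = true
!!(a && b) = !true = false
d && !!(a && b) = true && false = false
(e && f) || (d && !!(a && b)) = false || false = false
!((e && f) || (d && !!(a && b))) = !false = true
!!((e && f) || (d && !!(a && b))) = !true = false
((f && a) && a) || !!((e && f) || (d && !!(a && b))) = false || false = false
!(((f && a) && a) || !!((e && f) || (d && !!(a && b)))) = !false = true
!!(((f && a) && a) || !!((e && f) || (d && !!(a && b)))) = !true = false
b || !!(((f && a) && a) || !!((e && f) || (d && !!(a && b)))) = false || false = false
f || b = false || false = false
!(f || b) = !false = true
!!(f || b) = !true = false
d || f = true || false = true
e && (d || f) = false && true = false
f && b = false && false = false
!(f && b) = !false = true
(e && (d || f)) || !(f && b) = false || true = true
!((e && (d || f)) || !(f && b)) = !true = false
!!(f || b) || !((e && (d || f)) || !(f && b)) = false || false = false
(b || !!(((f && a) && a) || !!((e && f) || (d && !!(a && b))))) && (!!(f || b) || !((e && (d || f)) || !(f && b))) = false && false = false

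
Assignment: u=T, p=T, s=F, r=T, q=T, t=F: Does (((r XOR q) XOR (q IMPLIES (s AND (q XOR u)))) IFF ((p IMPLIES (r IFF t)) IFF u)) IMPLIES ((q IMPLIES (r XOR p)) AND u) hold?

F

r XOR q = T XOR T = F
q XOR u = T XOR T = F
s AND (q XOR u) = F AND F = F
q IMPLIES (s AND (q XOR u)) = T IMPLIES F = F
(r XOR q) XOR (q IMPLIES (s AND (q XOR u))) = F XOR F = F
r IFF t = T IFF F = F
p IMPLIES (r IFF t) = T IMPLIES F = F
(p IMPLIES (r IFF t)) IFF u = F IFF T = F
((r XOR q) XOR (q IMPLIES (s AND (q XOR u)))) IFF ((p IMPLIES (r IFF t)) IFF u) = F IFF F = T
r XOR p = T XOR T = F
q IMPLIES (r XOR p) = T IMPLIES F = F
(q IMPLIES (r XOR p)) AND u = F AND T = F
(((r XOR q) XOR (q IMPLIES (s AND (q XOR u)))) IFF ((p IMPLIES (r IFF t)) IFF u)) IMPLIES ((q IMPLIES (r XOR p)) AND u) = T IMPLIES F = F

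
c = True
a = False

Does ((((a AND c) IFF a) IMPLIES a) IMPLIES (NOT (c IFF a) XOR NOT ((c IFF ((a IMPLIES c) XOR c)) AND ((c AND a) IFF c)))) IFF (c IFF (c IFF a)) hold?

False

a AND c = False AND True = False
(a AND c) IFF a = False IFF False = True
((a AND c) IFF a) IMPLIES a = True IMPLIES False = False
c IFF a = True IFF False = False
NOT (c IFF a) = NOT False = True
a IMPLIES c = False IMPLIES True = True
(a IMPLIES c) XOR c = True XOR True = False
c IFF ((a IMPLIES c) XOR c) = True IFF False = False
c AND a = True AND False = False
(c AND a) IFF c = False IFF True = False
(c IFF ((a IMPLIES c) XOR c)) AND ((c AND a) IFF c) = False AND False = False
NOT ((c IFF ((a IMPLIES c) XOR c)) AND ((c AND a) IFF c)) = NOT False = True
NOT (c IFF a) XOR NOT ((c IFF ((a IMPLIES c) XOR c)) AND ((c AND a) IFF c)) = True XOR True = False
(((a AND c) IFF a) IMPLIES a) IMPLIES (NOT (c IFF a) XOR NOT ((c IFF ((a IMPLIES c) XOR c)) AND ((c AND a) IFF c))) = False IMPLIES False = True
c IFF a = True IFF False = False
c IFF (c IFF a) = True IFF False = False
((((a AND c) IFF a) IMPLIES a) IMPLIES (NOT (c IFF a) XOR NOT ((c IFF ((a IMPLIES c) XOR c)) AND ((c AND a) IFF c)))) IFF (c IFF (c IFF a)) = True IFF False = False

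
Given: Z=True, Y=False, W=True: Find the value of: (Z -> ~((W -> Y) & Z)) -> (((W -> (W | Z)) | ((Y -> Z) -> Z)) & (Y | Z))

True

W -> Y = True -> False = False
(W -> Y) & Z = False & True = False
~((W -> Y) & Z) = ~False = True
Z -> ~((W -> Y) & Z) = True -> True = True
W | Z = True | True = True
W -> (W | Z) = True -> True = True
Y -> Z = False -> True = True
(Y -> Z) -> Z = True -> True = True
(W -> (W | Z)) | ((Y -> Z) -> Z) = True | True = True
Y | Z = False | True = True
((W -> (W | Z)) | ((Y -> Z) -> Z)) & (Y | Z) = True & True = True
(Z -> ~((W -> Y) & Z)) -> (((W -> (W | Z)) | ((Y -> Z) -> Z)) & (Y | Z)) = True -> True = True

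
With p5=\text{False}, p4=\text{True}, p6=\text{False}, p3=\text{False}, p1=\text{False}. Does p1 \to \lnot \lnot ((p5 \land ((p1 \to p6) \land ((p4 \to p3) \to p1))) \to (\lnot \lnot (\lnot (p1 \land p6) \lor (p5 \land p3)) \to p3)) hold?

\text{True}

p1 \to p6 = \text{False} \to \text{False} = \text{True}
p4 \to p3 = \text{True} \to \text{False} = \text{False}
(p4 \to p3) \to p1 = \text{False} \to \text{False} = \text{True}
(p1 \to p6) \land ((p4 \to p3) \to p1) = \text{True} \land \text{True} = \text{True}
p5 \land ((p1 \to p6) \land ((p4 \to p3) \to p1)) = \text{False} \land \text{True} = \text{False}
p1 \land p6 = \text{False} \land \text{False} = \text{False}
\lnot (p1 \land p6) = \lnot \text{False} = \text{True}
p5 \land p3 = \text{False} \land \text{False} = \text{False}
\lnot (p1 \land p6) \lor (p5 \land p3) = \text{True} \lor \text{False} = \text{True}
\lnot (\lnot (p1 \land p6) \lor (p5 \land p3)) = \lnot \text{True} = \text{False}
\lnot \lnot (\lnot (p1 \land p6) \lor (p5 \land p3)) = \lnot \text{False} = \text{True}
\lnot \lnot (\lnot (p1 \land p6) \lor (p5 \land p3)) \to p3 = \text{True} \to \text{False} = \text{False}
(p5 \land ((p1 \to p6) \land ((p4 \to p3) \to p1))) \to (\lnot \lnot (\lnot (p1 \land p6) \lor (p5 \land p3)) \to p3) = \text{False} \to \text{False} = \text{True}
\lnot ((p5 \land ((p1 \to p6) \land ((p4 \to p3) \to p1))) \to (\lnot \lnot (\lnot (p1 \land p6) \lor (p5 \land p3)) \to p3)) = \lnot \text{True} = \text{False}
\lnot \lnot ((p5 \land ((p1 \to p6) \land ((p4 \to p3) \to p1))) \to (\lnot \lnot (\lnot (p1 \land p6) \lor (p5 \land p3)) \to p3)) = \lnot \text{False} = \text{True}
p1 \to \lnot \lnot ((p5 \land ((p1 \to p6) \land ((p4 \to p3) \to p1))) \to (\lnot \lnot (\lnot (p1 \land p6) \lor (p5 \land p3)) \to p3)) = \text{False} \to \text{True} = \text{True}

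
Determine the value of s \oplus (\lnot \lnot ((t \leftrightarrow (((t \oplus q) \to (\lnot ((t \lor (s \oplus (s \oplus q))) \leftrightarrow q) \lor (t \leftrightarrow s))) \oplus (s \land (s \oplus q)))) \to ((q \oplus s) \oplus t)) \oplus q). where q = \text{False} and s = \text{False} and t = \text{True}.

\text{True}

t \oplus q = \text{True} \oplus \text{False} = \text{True}
s \oplus q = \text{False} \oplus \text{False} = \text{False}
s \oplus (s \oplus q) = \text{False} \oplus \text{False} = \text{False}
t \lor (s \oplus (s \oplus q)) = \text{True} \lor \text{False} = \text{True}
(t \lor (s \oplus (s \oplus q))) \leftrightarrow q = \text{True} \leftrightarrow \text{False} = \text{False}
\lnot ((t \lor (s \oplus (s \oplus q))) \leftrightarrow q) = \lnot \text{False} = \text{True}
t \leftrightarrow s = \text{True} \leftrightarrow \text{False} = \text{False}
\lnot ((t \lor (s \oplus (s \oplus q))) \leftrightarrow q) \lor (t \leftrightarrow s) = \text{True} \lor \text{False} = \text{True}
(t \oplus q) \to (\lnot ((t \lor (s \oplus (s \oplus q))) \leftrightarrow q) \lor (t \leftrightarrow s)) = \text{True} \to \text{True} = \text{True}
s \oplus q = \text{False} \oplus \text{False} = \text{False}
s \land (s \oplus q) = \text{False} \land \text{False} = \text{False}
((t \oplus q) \to (\lnot ((t \lor (s \oplus (s \oplus q))) \leftrightarrow q) \lor (t \leftrightarrow s))) \oplus (s \land (s \oplus q)) = \text{True} \oplus \text{False} = \text{True}
t \leftrightarrow (((t \oplus q) \to (\lnot ((t \lor (s \oplus (s \oplus q))) \leftrightarrow q) \lor (t \leftrightarrow s))) \oplus (s \land (s \oplus q))) = \text{True} \leftrightarrow \text{True} = \text{True}
q \oplus s = \text{False} \oplus \text{False} = \text{False}
(q \oplus s) \oplus t = \text{False} \oplus \text{True} = \text{True}
(t \leftrightarrow (((t \oplus q) \to (\lnot ((t \lor (s \oplus (s \oplus q))) \leftrightarrow q) \lor (t \leftrightarrow s))) \oplus (s \land (s \oplus q)))) \to ((q \oplus s) \oplus t) = \text{True} \to \text{True} = \text{True}
\lnot ((t \leftrightarrow (((t \oplus q) \to (\lnot ((t \lor (s \oplus (s \oplus q))) \leftrightarrow q) \lor (t \leftrightarrow s))) \oplus (s \land (s \oplus q)))) \to ((q \oplus s) \oplus t)) = \lnot \text{True} = \text{False}
\lnot \lnot ((t \leftrightarrow (((t \oplus q) \to (\lnot ((t \lor (s \oplus (s \oplus q))) \leftrightarrow q) \lor (t \leftrightarrow s))) \oplus (s \land (s \oplus q)))) \to ((q \oplus s) \oplus t)) = \lnot \text{False} = \text{True}
\lnot \lnot ((t \leftrightarrow (((t \oplus q) \to (\lnot ((t \lor (s \oplus (s \oplus q))) \leftrightarrow q) \lor (t \leftrightarrow s))) \oplus (s \land (s \oplus q)))) \to ((q \oplus s) \oplus t)) \oplus q = \text{True} \oplus \text{False} = \text{True}
s \oplus (\lnot \lnot ((t \leftrightarrow (((t \oplus q) \to (\lnot ((t \lor (s \oplus (s \oplus q))) \leftrightarrow q) \lor (t \leftrightarrow s))) \oplus (s \land (s \oplus q)))) \to ((q \oplus s) \oplus t)) \oplus q) = \text{False} \oplus \text{True} = \text{True}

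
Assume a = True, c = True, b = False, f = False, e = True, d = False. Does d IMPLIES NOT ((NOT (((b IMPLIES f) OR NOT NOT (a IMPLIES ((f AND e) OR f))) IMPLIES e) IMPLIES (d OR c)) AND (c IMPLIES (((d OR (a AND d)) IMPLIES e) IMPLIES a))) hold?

True

Substituting a=True, c=True, b=False, f=False, e=True, d=False:
b IMPLIES f = False IMPLIES False = True
f AND e = False AND True = False
(f AND e) OR f = False OR False = False
a IMPLIES ((f AND e) OR f) = True IMPLIES False = False
NOT (a IMPLIES ((f AND e) OR f)) = NOT False = True
NOT NOT (a IMPLIES ((f AND e) OR f)) = NOT True = False
(b IMPLIES f) OR NOT NOT (a IMPLIES ((f AND e) OR f)) = True OR False = True
((b IMPLIES f) OR NOT NOT (a IMPLIES ((f AND e) OR f))) IMPLIES e = True IMPLIES True = True
NOT (((b IMPLIES f) OR NOT NOT (a IMPLIES ((f AND e) OR f))) IMPLIES e) = NOT True = False
d OR c = False OR True = True
NOT (((b IMPLIES f) OR NOT NOT (a IMPLIES ((f AND e) OR f))) IMPLIES e) IMPLIES (d OR c) = False IMPLIES True = True
a AND d = True AND False = False
d OR (a AND d) = False OR False = False
(d OR (a AND d)) IMPLIES e = False IMPLIES True = True
((d OR (a AND d)) IMPLIES e) IMPLIES a = True IMPLIES True = True
c IMPLIES (((d OR (a AND d)) IMPLIES e) IMPLIES a) = True IMPLIES True = True
(NOT (((b IMPLIES f) OR NOT NOT (a IMPLIES ((f AND e) OR f))) IMPLIES e) IMPLIES (d OR c)) AND (c IMPLIES (((d OR (a AND d)) IMPLIES e) IMPLIES a)) = True AND True = True
NOT ((NOT (((b IMPLIES f) OR NOT NOT (a IMPLIES ((f AND e) OR f))) IMPLIES e) IMPLIES (d OR c)) AND (c IMPLIES (((d OR (a AND d)) IMPLIES e) IMPLIES a))) = NOT True = False
d IMPLIES NOT ((NOT (((b IMPLIES f) OR NOT NOT (a IMPLIES ((f AND e) OR f))) IMPLIES e) IMPLIES (d OR c)) AND (c IMPLIES (((d OR (a AND d)) IMPLIES e) IMPLIES a))) = False IMPLIES False = True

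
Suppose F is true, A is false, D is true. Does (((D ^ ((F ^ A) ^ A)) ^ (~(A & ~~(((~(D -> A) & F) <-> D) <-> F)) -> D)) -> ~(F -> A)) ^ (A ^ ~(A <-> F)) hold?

0

F ^ A = 1 ^ 0 = 1
(F ^ A) ^ A = 1 ^ 0 = 1
D ^ ((F ^ A) ^ A) = 1 ^ 1 = 0
D -> A = 1 -> 0 = 0
~(D -> A) = ~0 = 1
~(D -> A) & F = 1 & 1 = 1
(~(D -> A) & F) <-> D = 1 <-> 1 = 1
((~(D -> A) & F) <-> D) <-> F = 1 <-> 1 = 1
~(((~(D -> A) & F) <-> D) <-> F) = ~1 = 0
~~(((~(D -> A) & F) <-> D) <-> F) = ~0 = 1
A & ~~(((~(D -> A) & F) <-> D) <-> F) = 0 & 1 = 0
~(A & ~~(((~(D -> A) & F) <-> D) <-> F)) = ~0 = 1
~(A & ~~(((~(D -> A) & F) <-> D) <-> F)) -> D = 1 -> 1 = 1
(D ^ ((F ^ A) ^ A)) ^ (~(A & ~~(((~(D -> A) & F) <-> D) <-> F)) -> D) = 0 ^ 1 = 1
F -> A = 1 -> 0 = 0
~(F -> A) = ~0 = 1
((D ^ ((F ^ A) ^ A)) ^ (~(A & ~~(((~(D -> A) & F) <-> D) <-> F)) -> D)) -> ~(F -> A) = 1 -> 1 = 1
A <-> F = 0 <-> 1 = 0
~(A <-> F) = ~0 = 1
A ^ ~(A <-> F) = 0 ^ 1 = 1
(((D ^ ((F ^ A) ^ A)) ^ (~(A & ~~(((~(D -> A) & F) <-> D) <-> F)) -> D)) -> ~(F -> A)) ^ (A ^ ~(A <-> F)) = 1 ^ 1 = 0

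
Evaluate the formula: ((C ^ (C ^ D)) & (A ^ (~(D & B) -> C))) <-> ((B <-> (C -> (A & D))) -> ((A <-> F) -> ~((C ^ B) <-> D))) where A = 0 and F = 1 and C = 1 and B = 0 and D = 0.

C ^ D = 1 ^ 0 = 1
C ^ (C ^ D) = 1 ^ 1 = 0
D & B = 0 & 0 = 0
~(D & B) = ~0 = 1
~(D & B) -> C = 1 -> 1 = 1
A ^ (~(D & B) -> C) = 0 ^ 1 = 1
(C ^ (C ^ D)) & (A ^ (~(D & B) -> C)) = 0 & 1 = 0
A & D = 0 & 0 = 0
C -> (A & D) = 1 -> 0 = 0
B <-> (C -> (A & D)) = 0 <-> 0 = 1
A <-> F = 0 <-> 1 = 0
C ^ B = 1 ^ 0 = 1
(C ^ B) <-> D = 1 <-> 0 = 0
~((C ^ B) <-> D) = ~0 = 1
(A <-> F) -> ~((C ^ B) <-> D) = 0 -> 1 = 1
(B <-> (C -> (A & D))) -> ((A <-> F) -> ~((C ^ B) <-> D)) = 1 -> 1 = 1
((C ^ (C ^ D)) & (A ^ (~(D & B) -> C))) <-> ((B <-> (C -> (A & D))) -> ((A <-> F) -> ~((C ^ B) <-> D))) = 0 <-> 1 = 0

0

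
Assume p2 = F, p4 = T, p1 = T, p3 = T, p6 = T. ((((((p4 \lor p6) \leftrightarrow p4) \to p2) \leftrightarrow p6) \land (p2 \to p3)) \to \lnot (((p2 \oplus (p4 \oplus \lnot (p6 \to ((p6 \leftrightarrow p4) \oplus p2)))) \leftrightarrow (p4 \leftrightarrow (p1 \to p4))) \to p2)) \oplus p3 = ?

F

Substituting p2=F, p4=T, p1=T, p3=T, p6=T:
p4 \lor p6 = T \lor T = T
(p4 \lor p6) \leftrightarrow p4 = T \leftrightarrow T = T
((p4 \lor p6) \leftrightarrow p4) \to p2 = T \to F = F
(((p4 \lor p6) \leftrightarrow p4) \to p2) \leftrightarrow p6 = F \leftrightarrow T = F
p2 \to p3 = F \to T = T
((((p4 \lor p6) \leftrightarrow p4) \to p2) \leftrightarrow p6) \land (p2 \to p3) = F \land T = F
p6 \leftrightarrow p4 = T \leftrightarrow T = T
(p6 \leftrightarrow p4) \oplus p2 = T \oplus F = T
p6 \to ((p6 \leftrightarrow p4) \oplus p2) = T \to T = T
\lnot (p6 \to ((p6 \leftrightarrow p4) \oplus p2)) = \lnot T = F
p4 \oplus \lnot (p6 \to ((p6 \leftrightarrow p4) \oplus p2)) = T \oplus F = T
p2 \oplus (p4 \oplus \lnot (p6 \to ((p6 \leftrightarrow p4) \oplus p2))) = F \oplus T = T
p1 \to p4 = T \to T = T
p4 \leftrightarrow (p1 \to p4) = T \leftrightarrow T = T
(p2 \oplus (p4 \oplus \lnot (p6 \to ((p6 \leftrightarrow p4) \oplus p2)))) \leftrightarrow (p4 \leftrightarrow (p1 \to p4)) = T \leftrightarrow T = T
((p2 \oplus (p4 \oplus \lnot (p6 \to ((p6 \leftrightarrow p4) \oplus p2)))) \leftrightarrow (p4 \leftrightarrow (p1 \to p4))) \to p2 = T \to F = F
\lnot (((p2 \oplus (p4 \oplus \lnot (p6 \to ((p6 \leftrightarrow p4) \oplus p2)))) \leftrightarrow (p4 \leftrightarrow (p1 \to p4))) \to p2) = \lnot F = T
(((((p4 \lor p6) \leftrightarrow p4) \to p2) \leftrightarrow p6) \land (p2 \to p3)) \to \lnot (((p2 \oplus (p4 \oplus \lnot (p6 \to ((p6 \leftrightarrow p4) \oplus p2)))) \leftrightarrow (p4 \leftrightarrow (p1 \to p4))) \to p2) = F \to T = T
((((((p4 \lor p6) \leftrightarrow p4) \to p2) \leftrightarrow p6) \land (p2 \to p3)) \to \lnot (((p2 \oplus (p4 \oplus \lnot (p6 \to ((p6 \leftrightarrow p4) \oplus p2)))) \leftrightarrow (p4 \leftrightarrow (p1 \to p4))) \to p2)) \oplus p3 = T \oplus T = F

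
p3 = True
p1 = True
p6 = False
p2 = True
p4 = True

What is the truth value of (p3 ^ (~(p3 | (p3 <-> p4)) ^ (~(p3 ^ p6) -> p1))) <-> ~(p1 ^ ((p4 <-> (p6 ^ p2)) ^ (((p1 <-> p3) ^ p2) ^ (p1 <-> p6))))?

p3 <-> p4 = True <-> True = True
p3 | (p3 <-> p4) = True | True = True
~(p3 | (p3 <-> p4)) = ~True = False
p3 ^ p6 = True ^ False = True
~(p3 ^ p6) = ~True = False
~(p3 ^ p6) -> p1 = False -> True = True
~(p3 | (p3 <-> p4)) ^ (~(p3 ^ p6) -> p1) = False ^ True = True
p3 ^ (~(p3 | (p3 <-> p4)) ^ (~(p3 ^ p6) -> p1)) = True ^ True = False
p6 ^ p2 = False ^ True = True
p4 <-> (p6 ^ p2) = True <-> True = True
p1 <-> p3 = True <-> True = True
(p1 <-> p3) ^ p2 = True ^ True = False
p1 <-> p6 = True <-> False = False
((p1 <-> p3) ^ p2) ^ (p1 <-> p6) = False ^ False = False
(p4 <-> (p6 ^ p2)) ^ (((p1 <-> p3) ^ p2) ^ (p1 <-> p6)) = True ^ False = True
p1 ^ ((p4 <-> (p6 ^ p2)) ^ (((p1 <-> p3) ^ p2) ^ (p1 <-> p6))) = True ^ True = False
~(p1 ^ ((p4 <-> (p6 ^ p2)) ^ (((p1 <-> p3) ^ p2) ^ (p1 <-> p6)))) = ~False = True
(p3 ^ (~(p3 | (p3 <-> p4)) ^ (~(p3 ^ p6) -> p1))) <-> ~(p1 ^ ((p4 <-> (p6 ^ p2)) ^ (((p1 <-> p3) ^ p2) ^ (p1 <-> p6)))) = False <-> True = False

False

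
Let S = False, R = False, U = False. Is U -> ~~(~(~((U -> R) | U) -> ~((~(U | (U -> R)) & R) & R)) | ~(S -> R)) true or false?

U -> R = False -> False = True
(U -> R) | U = True | False = True
~((U -> R) | U) = ~True = False
U -> R = False -> False = True
U | (U -> R) = False | True = True
~(U | (U -> R)) = ~True = False
~(U | (U -> R)) & R = False & False = False
(~(U | (U -> R)) & R) & R = False & False = False
~((~(U | (U -> R)) & R) & R) = ~False = True
~((U -> R) | U) -> ~((~(U | (U -> R)) & R) & R) = False -> True = True
~(~((U -> R) | U) -> ~((~(U | (U -> R)) & R) & R)) = ~True = False
S -> R = False -> False = True
~(S -> R) = ~True = False
~(~((U -> R) | U) -> ~((~(U | (U -> R)) & R) & R)) | ~(S -> R) = False | False = False
~(~(~((U -> R) | U) -> ~((~(U | (U -> R)) & R) & R)) | ~(S -> R)) = ~False = True
~~(~(~((U -> R) | U) -> ~((~(U | (U -> R)) & R) & R)) | ~(S -> R)) = ~True = False
U -> ~~(~(~((U -> R) | U) -> ~((~(U | (U -> R)) & R) & R)) | ~(S -> R)) = False -> False = True

True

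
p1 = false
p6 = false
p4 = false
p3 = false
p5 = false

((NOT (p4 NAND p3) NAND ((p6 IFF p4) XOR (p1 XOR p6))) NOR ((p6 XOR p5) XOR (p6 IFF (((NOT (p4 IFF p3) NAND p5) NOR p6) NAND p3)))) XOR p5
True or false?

false

p4 NAND p3 = false NAND false = true
NOT (p4 NAND p3) = NOT true = false
p6 IFF p4 = false IFF false = true
p1 XOR p6 = false XOR false = false
(p6 IFF p4) XOR (p1 XOR p6) = true XOR false = true
NOT (p4 NAND p3) NAND ((p6 IFF p4) XOR (p1 XOR p6)) = false NAND true = true
p6 XOR p5 = false XOR false = false
p4 IFF p3 = false IFF false = true
NOT (p4 IFF p3) = NOT true = false
NOT (p4 IFF p3) NAND p5 = false NAND false = true
(NOT (p4 IFF p3) NAND p5) NOR p6 = true NOR false = false
((NOT (p4 IFF p3) NAND p5) NOR p6) NAND p3 = false NAND false = true
p6 IFF (((NOT (p4 IFF p3) NAND p5) NOR p6) NAND p3) = false IFF true = false
(p6 XOR p5) XOR (p6 IFF (((NOT (p4 IFF p3) NAND p5) NOR p6) NAND p3)) = false XOR false = false
(NOT (p4 NAND p3) NAND ((p6 IFF p4) XOR (p1 XOR p6))) NOR ((p6 XOR p5) XOR (p6 IFF (((NOT (p4 IFF p3) NAND p5) NOR p6) NAND p3))) = true NOR false = false
((NOT (p4 NAND p3) NAND ((p6 IFF p4) XOR (p1 XOR p6))) NOR ((p6 XOR p5) XOR (p6 IFF (((NOT (p4 IFF p3) NAND p5) NOR p6) NAND p3)))) XOR p5 = false XOR false = false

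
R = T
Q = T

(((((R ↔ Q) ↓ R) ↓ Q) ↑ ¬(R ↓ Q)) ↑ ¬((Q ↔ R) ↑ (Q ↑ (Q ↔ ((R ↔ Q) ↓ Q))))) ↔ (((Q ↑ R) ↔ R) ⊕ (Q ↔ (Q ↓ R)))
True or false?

R ↔ Q = T ↔ T = T
(R ↔ Q) ↓ R = T ↓ T = F
((R ↔ Q) ↓ R) ↓ Q = F ↓ T = F
R ↓ Q = T ↓ T = F
¬(R ↓ Q) = ¬F = T
(((R ↔ Q) ↓ R) ↓ Q) ↑ ¬(R ↓ Q) = F ↑ T = T
Q ↔ R = T ↔ T = T
R ↔ Q = T ↔ T = T
(R ↔ Q) ↓ Q = T ↓ T = F
Q ↔ ((R ↔ Q) ↓ Q) = T ↔ F = F
Q ↑ (Q ↔ ((R ↔ Q) ↓ Q)) = T ↑ F = T
(Q ↔ R) ↑ (Q ↑ (Q ↔ ((R ↔ Q) ↓ Q))) = T ↑ T = F
¬((Q ↔ R) ↑ (Q ↑ (Q ↔ ((R ↔ Q) ↓ Q)))) = ¬F = T
((((R ↔ Q) ↓ R) ↓ Q) ↑ ¬(R ↓ Q)) ↑ ¬((Q ↔ R) ↑ (Q ↑ (Q ↔ ((R ↔ Q) ↓ Q)))) = T ↑ T = F
Q ↑ R = T ↑ T = F
(Q ↑ R) ↔ R = F ↔ T = F
Q ↓ R = T ↓ T = F
Q ↔ (Q ↓ R) = T ↔ F = F
((Q ↑ R) ↔ R) ⊕ (Q ↔ (Q ↓ R)) = F ⊕ F = F
(((((R ↔ Q) ↓ R) ↓ Q) ↑ ¬(R ↓ Q)) ↑ ¬((Q ↔ R) ↑ (Q ↑ (Q ↔ ((R ↔ Q) ↓ Q))))) ↔ (((Q ↑ R) ↔ R) ⊕ (Q ↔ (Q ↓ R))) = F ↔ F = T

T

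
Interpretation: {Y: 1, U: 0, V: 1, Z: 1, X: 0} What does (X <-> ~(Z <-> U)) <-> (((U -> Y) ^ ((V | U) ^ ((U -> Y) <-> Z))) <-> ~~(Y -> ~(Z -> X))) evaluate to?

0

Z <-> U = 1 <-> 0 = 0
~(Z <-> U) = ~0 = 1
X <-> ~(Z <-> U) = 0 <-> 1 = 0
U -> Y = 0 -> 1 = 1
V | U = 1 | 0 = 1
U -> Y = 0 -> 1 = 1
(U -> Y) <-> Z = 1 <-> 1 = 1
(V | U) ^ ((U -> Y) <-> Z) = 1 ^ 1 = 0
(U -> Y) ^ ((V | U) ^ ((U -> Y) <-> Z)) = 1 ^ 0 = 1
Z -> X = 1 -> 0 = 0
~(Z -> X) = ~0 = 1
Y -> ~(Z -> X) = 1 -> 1 = 1
~(Y -> ~(Z -> X)) = ~1 = 0
~~(Y -> ~(Z -> X)) = ~0 = 1
((U -> Y) ^ ((V | U) ^ ((U -> Y) <-> Z))) <-> ~~(Y -> ~(Z -> X)) = 1 <-> 1 = 1
(X <-> ~(Z <-> U)) <-> (((U -> Y) ^ ((V | U) ^ ((U -> Y) <-> Z))) <-> ~~(Y -> ~(Z -> X))) = 0 <-> 1 = 0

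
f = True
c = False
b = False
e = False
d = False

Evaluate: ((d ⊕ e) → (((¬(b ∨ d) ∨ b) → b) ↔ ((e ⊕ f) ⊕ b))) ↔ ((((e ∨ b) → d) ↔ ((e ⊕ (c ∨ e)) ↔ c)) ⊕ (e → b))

d ⊕ e = False ⊕ False = False
b ∨ d = False ∨ False = False
¬(b ∨ d) = ¬False = True
¬(b ∨ d) ∨ b = True ∨ False = True
(¬(b ∨ d) ∨ b) → b = True → False = False
e ⊕ f = False ⊕ True = True
(e ⊕ f) ⊕ b = True ⊕ False = True
((¬(b ∨ d) ∨ b) → b) ↔ ((e ⊕ f) ⊕ b) = False ↔ True = False
(d ⊕ e) → (((¬(b ∨ d) ∨ b) → b) ↔ ((e ⊕ f) ⊕ b)) = False → False = True
e ∨ b = False ∨ False = False
(e ∨ b) → d = False → False = True
c ∨ e = False ∨ False = False
e ⊕ (c ∨ e) = False ⊕ False = False
(e ⊕ (c ∨ e)) ↔ c = False ↔ False = True
((e ∨ b) → d) ↔ ((e ⊕ (c ∨ e)) ↔ c) = True ↔ True = True
e → b = False → False = True
(((e ∨ b) → d) ↔ ((e ⊕ (c ∨ e)) ↔ c)) ⊕ (e → b) = True ⊕ True = False
((d ⊕ e) → (((¬(b ∨ d) ∨ b) → b) ↔ ((e ⊕ f) ⊕ b))) ↔ ((((e ∨ b) → d) ↔ ((e ⊕ (c ∨ e)) ↔ c)) ⊕ (e → b)) = True ↔ False = False

False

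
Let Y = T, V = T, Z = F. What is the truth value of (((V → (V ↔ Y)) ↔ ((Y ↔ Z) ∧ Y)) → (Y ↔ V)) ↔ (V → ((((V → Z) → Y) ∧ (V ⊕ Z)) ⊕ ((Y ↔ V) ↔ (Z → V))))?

Substituting Y=T, V=T, Z=F:
V ↔ Y = T ↔ T = T
V → (V ↔ Y) = T → T = T
Y ↔ Z = T ↔ F = F
(Y ↔ Z) ∧ Y = F ∧ T = F
(V → (V ↔ Y)) ↔ ((Y ↔ Z) ∧ Y) = T ↔ F = F
Y ↔ V = T ↔ T = T
((V → (V ↔ Y)) ↔ ((Y ↔ Z) ∧ Y)) → (Y ↔ V) = F → T = T
V → Z = T → F = F
(V → Z) → Y = F → T = T
V ⊕ Z = T ⊕ F = T
((V → Z) → Y) ∧ (V ⊕ Z) = T ∧ T = T
Y ↔ V = T ↔ T = T
Z → V = F → T = T
(Y ↔ V) ↔ (Z → V) = T ↔ T = T
(((V → Z) → Y) ∧ (V ⊕ Z)) ⊕ ((Y ↔ V) ↔ (Z → V)) = T ⊕ T = F
V → ((((V → Z) → Y) ∧ (V ⊕ Z)) ⊕ ((Y ↔ V) ↔ (Z → V))) = T → F = F
(((V → (V ↔ Y)) ↔ ((Y ↔ Z) ∧ Y)) → (Y ↔ V)) ↔ (V → ((((V → Z) → Y) ∧ (V ⊕ Z)) ⊕ ((Y ↔ V) ↔ (Z → V)))) = T ↔ F = F

F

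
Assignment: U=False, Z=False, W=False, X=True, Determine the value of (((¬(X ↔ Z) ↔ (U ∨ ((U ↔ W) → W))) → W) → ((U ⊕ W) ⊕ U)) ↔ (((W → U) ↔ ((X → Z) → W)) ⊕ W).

False

X ↔ Z = True ↔ False = False
¬(X ↔ Z) = ¬False = True
U ↔ W = False ↔ False = True
(U ↔ W) → W = True → False = False
U ∨ ((U ↔ W) → W) = False ∨ False = False
¬(X ↔ Z) ↔ (U ∨ ((U ↔ W) → W)) = True ↔ False = False
(¬(X ↔ Z) ↔ (U ∨ ((U ↔ W) → W))) → W = False → False = True
U ⊕ W = False ⊕ False = False
(U ⊕ W) ⊕ U = False ⊕ False = False
((¬(X ↔ Z) ↔ (U ∨ ((U ↔ W) → W))) → W) → ((U ⊕ W) ⊕ U) = True → False = False
W → U = False → False = True
X → Z = True → False = False
(X → Z) → W = False → False = True
(W → U) ↔ ((X → Z) → W) = True ↔ True = True
((W → U) ↔ ((X → Z) → W)) ⊕ W = True ⊕ False = True
(((¬(X ↔ Z) ↔ (U ∨ ((U ↔ W) → W))) → W) → ((U ⊕ W) ⊕ U)) ↔ (((W → U) ↔ ((X → Z) → W)) ⊕ W) = False ↔ True = False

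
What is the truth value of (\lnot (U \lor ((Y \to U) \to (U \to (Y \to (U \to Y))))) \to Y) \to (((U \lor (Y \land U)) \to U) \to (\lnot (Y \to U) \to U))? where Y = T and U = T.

Y \to U = T \to T = T
U \to Y = T \to T = T
Y \to (U \to Y) = T \to T = T
U \to (Y \to (U \to Y)) = T \to T = T
(Y \to U) \to (U \to (Y \to (U \to Y))) = T \to T = T
U \lor ((Y \to U) \to (U \to (Y \to (U \to Y)))) = T \lor T = T
\lnot (U \lor ((Y \to U) \to (U \to (Y \to (U \to Y))))) = \lnot T = F
\lnot (U \lor ((Y \to U) \to (U \to (Y \to (U \to Y))))) \to Y = F \to T = T
Y \land U = T \land T = T
U \lor (Y \land U) = T \lor T = T
(U \lor (Y \land U)) \to U = T \to T = T
Y \to U = T \to T = T
\lnot (Y \to U) = \lnot T = F
\lnot (Y \to U) \to U = F \to T = T
((U \lor (Y \land U)) \to U) \to (\lnot (Y \to U) \to U) = T \to T = T
(\lnot (U \lor ((Y \to U) \to (U \to (Y \to (U \to Y))))) \to Y) \to (((U \lor (Y \land U)) \to U) \to (\lnot (Y \to U) \to U)) = T \to T = T

T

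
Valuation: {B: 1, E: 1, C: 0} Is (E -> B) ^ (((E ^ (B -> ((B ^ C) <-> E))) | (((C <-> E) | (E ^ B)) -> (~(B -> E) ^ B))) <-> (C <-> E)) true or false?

1

E -> B = 1 -> 1 = 1
B ^ C = 1 ^ 0 = 1
(B ^ C) <-> E = 1 <-> 1 = 1
B -> ((B ^ C) <-> E) = 1 -> 1 = 1
E ^ (B -> ((B ^ C) <-> E)) = 1 ^ 1 = 0
C <-> E = 0 <-> 1 = 0
E ^ B = 1 ^ 1 = 0
(C <-> E) | (E ^ B) = 0 | 0 = 0
B -> E = 1 -> 1 = 1
~(B -> E) = ~1 = 0
~(B -> E) ^ B = 0 ^ 1 = 1
((C <-> E) | (E ^ B)) -> (~(B -> E) ^ B) = 0 -> 1 = 1
(E ^ (B -> ((B ^ C) <-> E))) | (((C <-> E) | (E ^ B)) -> (~(B -> E) ^ B)) = 0 | 1 = 1
C <-> E = 0 <-> 1 = 0
((E ^ (B -> ((B ^ C) <-> E))) | (((C <-> E) | (E ^ B)) -> (~(B -> E) ^ B))) <-> (C <-> E) = 1 <-> 0 = 0
(E -> B) ^ (((E ^ (B -> ((B ^ C) <-> E))) | (((C <-> E) | (E ^ B)) -> (~(B -> E) ^ B))) <-> (C <-> E)) = 1 ^ 0 = 1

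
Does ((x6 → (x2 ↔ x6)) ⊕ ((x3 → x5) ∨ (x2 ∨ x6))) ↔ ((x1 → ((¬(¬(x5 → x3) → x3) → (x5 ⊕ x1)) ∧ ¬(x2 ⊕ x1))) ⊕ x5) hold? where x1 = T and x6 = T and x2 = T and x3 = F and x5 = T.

F

x2 ↔ x6 = T ↔ T = T
x6 → (x2 ↔ x6) = T → T = T
x3 → x5 = F → T = T
x2 ∨ x6 = T ∨ T = T
(x3 → x5) ∨ (x2 ∨ x6) = T ∨ T = T
(x6 → (x2 ↔ x6)) ⊕ ((x3 → x5) ∨ (x2 ∨ x6)) = T ⊕ T = F
x5 → x3 = T → F = F
¬(x5 → x3) = ¬F = T
¬(x5 → x3) → x3 = T → F = F
¬(¬(x5 → x3) → x3) = ¬F = T
x5 ⊕ x1 = T ⊕ T = F
¬(¬(x5 → x3) → x3) → (x5 ⊕ x1) = T → F = F
x2 ⊕ x1 = T ⊕ T = F
¬(x2 ⊕ x1) = ¬F = T
(¬(¬(x5 → x3) → x3) → (x5 ⊕ x1)) ∧ ¬(x2 ⊕ x1) = F ∧ T = F
x1 → ((¬(¬(x5 → x3) → x3) → (x5 ⊕ x1)) ∧ ¬(x2 ⊕ x1)) = T → F = F
(x1 → ((¬(¬(x5 → x3) → x3) → (x5 ⊕ x1)) ∧ ¬(x2 ⊕ x1))) ⊕ x5 = F ⊕ T = T
((x6 → (x2 ↔ x6)) ⊕ ((x3 → x5) ∨ (x2 ∨ x6))) ↔ ((x1 → ((¬(¬(x5 → x3) → x3) → (x5 ⊕ x1)) ∧ ¬(x2 ⊕ x1))) ⊕ x5) = F ↔ T = F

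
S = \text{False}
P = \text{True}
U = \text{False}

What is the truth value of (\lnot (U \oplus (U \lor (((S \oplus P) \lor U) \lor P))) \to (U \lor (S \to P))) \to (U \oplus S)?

S \oplus P = \text{False} \oplus \text{True} = \text{True}
(S \oplus P) \lor U = \text{True} \lor \text{False} = \text{True}
((S \oplus P) \lor U) \lor P = \text{True} \lor \text{True} = \text{True}
U \lor (((S \oplus P) \lor U) \lor P) = \text{False} \lor \text{True} = \text{True}
U \oplus (U \lor (((S \oplus P) \lor U) \lor P)) = \text{False} \oplus \text{True} = \text{True}
\lnot (U \oplus (U \lor (((S \oplus P) \lor U) \lor P))) = \lnot \text{True} = \text{False}
S \to P = \text{False} \to \text{True} = \text{True}
U \lor (S \to P) = \text{False} \lor \text{True} = \text{True}
\lnot (U \oplus (U \lor (((S \oplus P) \lor U) \lor P))) \to (U \lor (S \to P)) = \text{False} \to \text{True} = \text{True}
U \oplus S = \text{False} \oplus \text{False} = \text{False}
(\lnot (U \oplus (U \lor (((S \oplus P) \lor U) \lor P))) \to (U \lor (S \to P))) \to (U \oplus S) = \text{True} \to \text{False} = \text{False}

\text{False}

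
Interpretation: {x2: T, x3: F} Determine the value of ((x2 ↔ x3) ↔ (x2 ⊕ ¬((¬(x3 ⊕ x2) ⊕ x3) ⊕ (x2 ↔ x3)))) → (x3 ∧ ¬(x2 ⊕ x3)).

F

x2 ↔ x3 = T ↔ F = F
x3 ⊕ x2 = F ⊕ T = T
¬(x3 ⊕ x2) = ¬T = F
¬(x3 ⊕ x2) ⊕ x3 = F ⊕ F = F
x2 ↔ x3 = T ↔ F = F
(¬(x3 ⊕ x2) ⊕ x3) ⊕ (x2 ↔ x3) = F ⊕ F = F
¬((¬(x3 ⊕ x2) ⊕ x3) ⊕ (x2 ↔ x3)) = ¬F = T
x2 ⊕ ¬((¬(x3 ⊕ x2) ⊕ x3) ⊕ (x2 ↔ x3)) = T ⊕ T = F
(x2 ↔ x3) ↔ (x2 ⊕ ¬((¬(x3 ⊕ x2) ⊕ x3) ⊕ (x2 ↔ x3))) = F ↔ F = T
x2 ⊕ x3 = T ⊕ F = T
¬(x2 ⊕ x3) = ¬T = F
x3 ∧ ¬(x2 ⊕ x3) = F ∧ F = F
((x2 ↔ x3) ↔ (x2 ⊕ ¬((¬(x3 ⊕ x2) ⊕ x3) ⊕ (x2 ↔ x3)))) → (x3 ∧ ¬(x2 ⊕ x3)) = T → F = F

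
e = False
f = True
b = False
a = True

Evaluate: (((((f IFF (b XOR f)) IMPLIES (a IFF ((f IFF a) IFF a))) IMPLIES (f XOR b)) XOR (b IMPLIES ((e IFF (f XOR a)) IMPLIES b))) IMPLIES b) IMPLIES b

b XOR f = False XOR True = True
f IFF (b XOR f) = True IFF True = True
f IFF a = True IFF True = True
(f IFF a) IFF a = True IFF True = True
a IFF ((f IFF a) IFF a) = True IFF True = True
(f IFF (b XOR f)) IMPLIES (a IFF ((f IFF a) IFF a)) = True IMPLIES True = True
f XOR b = True XOR False = True
((f IFF (b XOR f)) IMPLIES (a IFF ((f IFF a) IFF a))) IMPLIES (f XOR b) = True IMPLIES True = True
f XOR a = True XOR True = False
e IFF (f XOR a) = False IFF False = True
(e IFF (f XOR a)) IMPLIES b = True IMPLIES False = False
b IMPLIES ((e IFF (f XOR a)) IMPLIES b) = False IMPLIES False = True
(((f IFF (b XOR f)) IMPLIES (a IFF ((f IFF a) IFF a))) IMPLIES (f XOR b)) XOR (b IMPLIES ((e IFF (f XOR a)) IMPLIES b)) = True XOR True = False
((((f IFF (b XOR f)) IMPLIES (a IFF ((f IFF a) IFF a))) IMPLIES (f XOR b)) XOR (b IMPLIES ((e IFF (f XOR a)) IMPLIES b))) IMPLIES b = False IMPLIES False = True
(((((f IFF (b XOR f)) IMPLIES (a IFF ((f IFF a) IFF a))) IMPLIES (f XOR b)) XOR (b IMPLIES ((e IFF (f XOR a)) IMPLIES b))) IMPLIES b) IMPLIES b = True IMPLIES False = False

False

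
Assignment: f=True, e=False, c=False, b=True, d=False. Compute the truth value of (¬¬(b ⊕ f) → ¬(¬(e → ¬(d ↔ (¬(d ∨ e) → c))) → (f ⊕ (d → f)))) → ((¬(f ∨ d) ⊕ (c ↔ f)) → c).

b ⊕ f = True ⊕ True = False
¬(b ⊕ f) = ¬False = True
¬¬(b ⊕ f) = ¬True = False
d ∨ e = False ∨ False = False
¬(d ∨ e) = ¬False = True
¬(d ∨ e) → c = True → False = False
d ↔ (¬(d ∨ e) → c) = False ↔ False = True
¬(d ↔ (¬(d ∨ e) → c)) = ¬True = False
e → ¬(d ↔ (¬(d ∨ e) → c)) = False → False = True
¬(e → ¬(d ↔ (¬(d ∨ e) → c))) = ¬True = False
d → f = False → True = True
f ⊕ (d → f) = True ⊕ True = False
¬(e → ¬(d ↔ (¬(d ∨ e) → c))) → (f ⊕ (d → f)) = False → False = True
¬(¬(e → ¬(d ↔ (¬(d ∨ e) → c))) → (f ⊕ (d → f))) = ¬True = False
¬¬(b ⊕ f) → ¬(¬(e → ¬(d ↔ (¬(d ∨ e) → c))) → (f ⊕ (d → f))) = False → False = True
f ∨ d = True ∨ False = True
¬(f ∨ d) = ¬True = False
c ↔ f = False ↔ True = False
¬(f ∨ d) ⊕ (c ↔ f) = False ⊕ False = False
(¬(f ∨ d) ⊕ (c ↔ f)) → c = False → False = True
(¬¬(b ⊕ f) → ¬(¬(e → ¬(d ↔ (¬(d ∨ e) → c))) → (f ⊕ (d → f)))) → ((¬(f ∨ d) ⊕ (c ↔ f)) → c) = True → True = True

True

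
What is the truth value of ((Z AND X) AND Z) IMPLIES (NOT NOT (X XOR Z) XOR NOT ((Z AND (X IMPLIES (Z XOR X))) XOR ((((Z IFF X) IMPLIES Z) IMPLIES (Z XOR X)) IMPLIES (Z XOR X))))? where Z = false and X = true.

true

Z AND X = false AND true = false
(Z AND X) AND Z = false AND false = false
X XOR Z = true XOR false = true
NOT (X XOR Z) = NOT true = false
NOT NOT (X XOR Z) = NOT false = true
Z XOR X = false XOR true = true
X IMPLIES (Z XOR X) = true IMPLIES true = true
Z AND (X IMPLIES (Z XOR X)) = false AND true = false
Z IFF X = false IFF true = false
(Z IFF X) IMPLIES Z = false IMPLIES false = true
Z XOR X = false XOR true = true
((Z IFF X) IMPLIES Z) IMPLIES (Z XOR X) = true IMPLIES true = true
Z XOR X = false XOR true = true
(((Z IFF X) IMPLIES Z) IMPLIES (Z XOR X)) IMPLIES (Z XOR X) = true IMPLIES true = true
(Z AND (X IMPLIES (Z XOR X))) XOR ((((Z IFF X) IMPLIES Z) IMPLIES (Z XOR X)) IMPLIES (Z XOR X)) = false XOR true = true
NOT ((Z AND (X IMPLIES (Z XOR X))) XOR ((((Z IFF X) IMPLIES Z) IMPLIES (Z XOR X)) IMPLIES (Z XOR X))) = NOT true = false
NOT NOT (X XOR Z) XOR NOT ((Z AND (X IMPLIES (Z XOR X))) XOR ((((Z IFF X) IMPLIES Z) IMPLIES (Z XOR X)) IMPLIES (Z XOR X))) = true XOR false = true
((Z AND X) AND Z) IMPLIES (NOT NOT (X XOR Z) XOR NOT ((Z AND (X IMPLIES (Z XOR X))) XOR ((((Z IFF X) IMPLIES Z) IMPLIES (Z XOR X)) IMPLIES (Z XOR X)))) = false IMPLIES true = true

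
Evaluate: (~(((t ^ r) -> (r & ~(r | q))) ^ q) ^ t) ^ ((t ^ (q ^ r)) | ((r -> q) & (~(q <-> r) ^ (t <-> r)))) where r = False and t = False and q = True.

t ^ r = False ^ False = False
r | q = False | True = True
~(r | q) = ~True = False
r & ~(r | q) = False & False = False
(t ^ r) -> (r & ~(r | q)) = False -> False = True
((t ^ r) -> (r & ~(r | q))) ^ q = True ^ True = False
~(((t ^ r) -> (r & ~(r | q))) ^ q) = ~False = True
~(((t ^ r) -> (r & ~(r | q))) ^ q) ^ t = True ^ False = True
q ^ r = True ^ False = True
t ^ (q ^ r) = False ^ True = True
r -> q = False -> True = True
q <-> r = True <-> False = False
~(q <-> r) = ~False = True
t <-> r = False <-> False = True
~(q <-> r) ^ (t <-> r) = True ^ True = False
(r -> q) & (~(q <-> r) ^ (t <-> r)) = True & False = False
(t ^ (q ^ r)) | ((r -> q) & (~(q <-> r) ^ (t <-> r))) = True | False = True
(~(((t ^ r) -> (r & ~(r | q))) ^ q) ^ t) ^ ((t ^ (q ^ r)) | ((r -> q) & (~(q <-> r) ^ (t <-> r)))) = True ^ True = False

False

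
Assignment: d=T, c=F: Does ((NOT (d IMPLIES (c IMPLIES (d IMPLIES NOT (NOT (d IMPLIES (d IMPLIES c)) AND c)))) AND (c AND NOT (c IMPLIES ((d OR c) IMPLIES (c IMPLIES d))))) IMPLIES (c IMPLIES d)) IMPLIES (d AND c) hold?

d IMPLIES c = T IMPLIES F = F
d IMPLIES (d IMPLIES c) = T IMPLIES F = F
NOT (d IMPLIES (d IMPLIES c)) = NOT F = T
NOT (d IMPLIES (d IMPLIES c)) AND c = T AND F = F
NOT (NOT (d IMPLIES (d IMPLIES c)) AND c) = NOT F = T
d IMPLIES NOT (NOT (d IMPLIES (d IMPLIES c)) AND c) = T IMPLIES T = T
c IMPLIES (d IMPLIES NOT (NOT (d IMPLIES (d IMPLIES c)) AND c)) = F IMPLIES T = T
d IMPLIES (c IMPLIES (d IMPLIES NOT (NOT (d IMPLIES (d IMPLIES c)) AND c))) = T IMPLIES T = T
NOT (d IMPLIES (c IMPLIES (d IMPLIES NOT (NOT (d IMPLIES (d IMPLIES c)) AND c)))) = NOT T = F
d OR c = T OR F = T
c IMPLIES d = F IMPLIES T = T
(d OR c) IMPLIES (c IMPLIES d) = T IMPLIES T = T
c IMPLIES ((d OR c) IMPLIES (c IMPLIES d)) = F IMPLIES T = T
NOT (c IMPLIES ((d OR c) IMPLIES (c IMPLIES d))) = NOT T = F
c AND NOT (c IMPLIES ((d OR c) IMPLIES (c IMPLIES d))) = F AND F = F
NOT (d IMPLIES (c IMPLIES (d IMPLIES NOT (NOT (d IMPLIES (d IMPLIES c)) AND c)))) AND (c AND NOT (c IMPLIES ((d OR c) IMPLIES (c IMPLIES d)))) = F AND F = F
c IMPLIES d = F IMPLIES T = T
(NOT (d IMPLIES (c IMPLIES (d IMPLIES NOT (NOT (d IMPLIES (d IMPLIES c)) AND c)))) AND (c AND NOT (c IMPLIES ((d OR c) IMPLIES (c IMPLIES d))))) IMPLIES (c IMPLIES d) = F IMPLIES T = T
d AND c = T AND F = F
((NOT (d IMPLIES (c IMPLIES (d IMPLIES NOT (NOT (d IMPLIES (d IMPLIES c)) AND c)))) AND (c AND NOT (c IMPLIES ((d OR c) IMPLIES (c IMPLIES d))))) IMPLIES (c IMPLIES d)) IMPLIES (d AND c) = T IMPLIES F = F

F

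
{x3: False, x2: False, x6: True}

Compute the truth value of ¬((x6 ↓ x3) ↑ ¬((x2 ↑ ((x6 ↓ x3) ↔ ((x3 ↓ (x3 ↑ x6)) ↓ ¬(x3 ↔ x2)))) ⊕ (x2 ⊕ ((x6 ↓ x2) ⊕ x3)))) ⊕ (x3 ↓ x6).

False

x6 ↓ x3 = True ↓ False = False
x6 ↓ x3 = True ↓ False = False
x3 ↑ x6 = False ↑ True = True
x3 ↓ (x3 ↑ x6) = False ↓ True = False
x3 ↔ x2 = False ↔ False = True
¬(x3 ↔ x2) = ¬True = False
(x3 ↓ (x3 ↑ x6)) ↓ ¬(x3 ↔ x2) = False ↓ False = True
(x6 ↓ x3) ↔ ((x3 ↓ (x3 ↑ x6)) ↓ ¬(x3 ↔ x2)) = False ↔ True = False
x2 ↑ ((x6 ↓ x3) ↔ ((x3 ↓ (x3 ↑ x6)) ↓ ¬(x3 ↔ x2))) = False ↑ False = True
x6 ↓ x2 = True ↓ False = False
(x6 ↓ x2) ⊕ x3 = False ⊕ False = False
x2 ⊕ ((x6 ↓ x2) ⊕ x3) = False ⊕ False = False
(x2 ↑ ((x6 ↓ x3) ↔ ((x3 ↓ (x3 ↑ x6)) ↓ ¬(x3 ↔ x2)))) ⊕ (x2 ⊕ ((x6 ↓ x2) ⊕ x3)) = True ⊕ False = True
¬((x2 ↑ ((x6 ↓ x3) ↔ ((x3 ↓ (x3 ↑ x6)) ↓ ¬(x3 ↔ x2)))) ⊕ (x2 ⊕ ((x6 ↓ x2) ⊕ x3))) = ¬True = False
(x6 ↓ x3) ↑ ¬((x2 ↑ ((x6 ↓ x3) ↔ ((x3 ↓ (x3 ↑ x6)) ↓ ¬(x3 ↔ x2)))) ⊕ (x2 ⊕ ((x6 ↓ x2) ⊕ x3))) = False ↑ False = True
¬((x6 ↓ x3) ↑ ¬((x2 ↑ ((x6 ↓ x3) ↔ ((x3 ↓ (x3 ↑ x6)) ↓ ¬(x3 ↔ x2)))) ⊕ (x2 ⊕ ((x6 ↓ x2) ⊕ x3)))) = ¬True = False
x3 ↓ x6 = False ↓ True = False
¬((x6 ↓ x3) ↑ ¬((x2 ↑ ((x6 ↓ x3) ↔ ((x3 ↓ (x3 ↑ x6)) ↓ ¬(x3 ↔ x2)))) ⊕ (x2 ⊕ ((x6 ↓ x2) ⊕ x3)))) ⊕ (x3 ↓ x6) = False ⊕ False = False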